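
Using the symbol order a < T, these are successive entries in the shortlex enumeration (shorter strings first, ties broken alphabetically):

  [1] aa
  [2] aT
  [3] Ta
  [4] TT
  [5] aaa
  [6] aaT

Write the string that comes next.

Treat aaT as a base-2 numeral over the given alphabet and add one, carrying through any trailing T's.

aTa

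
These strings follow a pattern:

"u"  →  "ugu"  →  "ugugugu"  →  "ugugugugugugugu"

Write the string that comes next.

Each string is two copies of the previous one joined by 'g'.
Doubling ugugugugugugugu with 'g' between the halves:

ugugugugugugugugugugugugugugugu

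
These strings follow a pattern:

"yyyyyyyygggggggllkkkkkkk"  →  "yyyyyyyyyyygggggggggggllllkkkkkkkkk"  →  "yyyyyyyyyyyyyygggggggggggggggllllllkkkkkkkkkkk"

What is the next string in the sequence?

yyyyyyyyyyyyyyyyygggggggggggggggggggllllllllkkkkkkkkkkkkk

Reading off run lengths: y runs 8, 11, 14; g runs 7, 11, 15; l runs 2, 4, 6; k runs 7, 9, 11 — each is linear in n, where the shown terms are n = 2, 3, 4.
Setting n = 5 gives 17, 19, 8, 13 characters in each block.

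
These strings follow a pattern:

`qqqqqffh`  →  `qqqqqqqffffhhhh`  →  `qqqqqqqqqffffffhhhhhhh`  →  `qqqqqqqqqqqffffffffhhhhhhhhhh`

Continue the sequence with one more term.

Term n consists of 2n+3 q's, followed by 2n f's, followed by 3n-2 h's (n = 1, 2, …).
For the next term, n = 5, so the run lengths are 13, 10, 13.

qqqqqqqqqqqqqffffffffffhhhhhhhhhhhhh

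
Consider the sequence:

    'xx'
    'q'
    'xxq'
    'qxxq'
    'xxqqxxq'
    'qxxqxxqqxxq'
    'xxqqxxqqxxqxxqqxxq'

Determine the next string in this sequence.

qxxqxxqqxxqxxqqxxqqxxqxxqqxxq

Each term (from the third on) is the two preceding terms concatenated in order: term 3 = xx·q = xxq.
The next term joins qxxqxxqqxxq and xxqqxxqqxxqxxqqxxq.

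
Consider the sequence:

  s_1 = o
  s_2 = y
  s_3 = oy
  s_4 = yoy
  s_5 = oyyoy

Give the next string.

This is a Fibonacci-style word recurrence s(k) = s(k−2)·s(k−1): e.g. o·y = oy.
The next term joins yoy and oyyoy.

yoyoyyoy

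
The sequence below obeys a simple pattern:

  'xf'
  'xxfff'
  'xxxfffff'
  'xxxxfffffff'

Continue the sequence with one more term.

xxxxxfffffffff

Reading off run lengths: x runs 1, 2, 3, 4; f runs 1, 3, 5, 7 — each is linear in n (n = 1, 2, …).
For the next term, n = 5, so the run lengths are 5, 9.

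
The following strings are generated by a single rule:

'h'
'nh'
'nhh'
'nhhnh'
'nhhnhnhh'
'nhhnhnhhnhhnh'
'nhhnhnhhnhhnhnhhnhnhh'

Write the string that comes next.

This is a Fibonacci-style word recurrence s(k) = s(k−1)·s(k−2): e.g. nh·h = nhh.
So term 8 is nhhnhnhhnhhnhnhhnhnhh·nhhnhnhhnhhnh.

nhhnhnhhnhhnhnhhnhnhhnhhnhnhhnhhnh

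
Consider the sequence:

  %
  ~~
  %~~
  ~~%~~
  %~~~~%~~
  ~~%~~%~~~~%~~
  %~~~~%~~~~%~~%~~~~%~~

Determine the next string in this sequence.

~~%~~%~~~~%~~%~~~~%~~~~%~~%~~~~%~~

This is a Fibonacci-style word recurrence s(k) = s(k−2)·s(k−1): e.g. %·~~ = %~~.
So term 8 is ~~%~~%~~~~%~~·%~~~~%~~~~%~~%~~~~%~~.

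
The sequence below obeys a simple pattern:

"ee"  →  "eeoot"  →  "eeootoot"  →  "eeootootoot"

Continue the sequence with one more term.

eeootootootoot

Every step adds oot to the end: s(k+1) = s(k)·oot.
So the next term is eeootootoot·oot.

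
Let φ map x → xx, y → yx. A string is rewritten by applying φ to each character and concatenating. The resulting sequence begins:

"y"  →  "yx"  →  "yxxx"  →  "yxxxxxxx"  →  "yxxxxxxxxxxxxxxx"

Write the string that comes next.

yxxxxxxxxxxxxxxxxxxxxxxxxxxxxxxx

Applying the rule to each of the 16 symbols of yxxxxxxxxxxxxxxx gives the pieces yx xx xx xx xx xx xx xx xx xx xx xx xx xx xx xx, which concatenate to the answer.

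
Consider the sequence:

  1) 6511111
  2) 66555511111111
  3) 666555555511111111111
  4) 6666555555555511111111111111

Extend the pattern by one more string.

Reading off run lengths: 6 runs 1, 2, 3, 4; 5 runs 1, 4, 7, 10; 1 runs 5, 8, 11, 14 — each is linear in n (n = 1, 2, …).
At n = 5 the blocks have lengths 5, 13, 17.

66666555555555555511111111111111111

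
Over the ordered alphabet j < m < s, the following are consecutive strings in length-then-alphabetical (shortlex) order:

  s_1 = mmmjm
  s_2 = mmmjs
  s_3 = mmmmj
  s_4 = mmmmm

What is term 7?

Advancing 3 positions from mmmmm through mmmmm → mmmms → mmmsj reaches term 7.

mmmsm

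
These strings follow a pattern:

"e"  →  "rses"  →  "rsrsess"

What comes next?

s(k+1) = rs·s(k)·s, so each term gains rs as a prefix and s as a suffix.
So the next term is rs·rsrsess·s.

rsrsrsesss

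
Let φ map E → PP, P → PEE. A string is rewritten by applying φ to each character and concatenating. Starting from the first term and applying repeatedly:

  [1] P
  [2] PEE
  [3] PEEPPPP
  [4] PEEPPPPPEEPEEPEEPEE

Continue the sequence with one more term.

φ(PEEPPPPPEEPEEPEEPEE) expands symbol-by-symbol to PEE PP PP PEE PEE PEE PEE PEE PP PP PEE PP PP PEE PP PP PEE PP PP; joining the 19 pieces gives the next term.

PEEPPPPPEEPEEPEEPEEPEEPPPPPEEPPPPPEEPPPPPEEPPPP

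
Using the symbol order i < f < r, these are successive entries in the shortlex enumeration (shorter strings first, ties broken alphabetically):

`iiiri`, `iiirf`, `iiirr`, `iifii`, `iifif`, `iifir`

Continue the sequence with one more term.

The successor of iifir increments the rightmost position that isn't already r and resets every position after it to i.

iiffi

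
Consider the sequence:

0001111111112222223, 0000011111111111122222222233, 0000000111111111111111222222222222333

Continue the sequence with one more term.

Reading off run lengths: 0 runs 3, 5, 7; 1 runs 9, 12, 15; 2 runs 6, 9, 12; 3 runs 1, 2, 3 — each is linear in n, where the shown terms are n = 2, 3, 4.
At n = 5 the blocks have lengths 9, 18, 15, 4.

0000000001111111111111111112222222222222223333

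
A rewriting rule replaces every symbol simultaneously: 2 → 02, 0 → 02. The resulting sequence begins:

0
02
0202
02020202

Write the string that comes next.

0202020202020202

Rewriting each symbol of 02020202: 0→02, 2→02, 0→02, 2→02, 0→02, 2→02, 0→02, 2→02, which concatenates to 02 02 02 02 02 02 02 02.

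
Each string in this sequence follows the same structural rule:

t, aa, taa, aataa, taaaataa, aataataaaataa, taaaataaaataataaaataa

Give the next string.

aataataaaataataaaataaaataataaaataa

This is a Fibonacci-style word recurrence s(k) = s(k−2)·s(k−1): e.g. t·aa = taa.
The next term joins aataataaaataa and taaaataaaataataaaataa.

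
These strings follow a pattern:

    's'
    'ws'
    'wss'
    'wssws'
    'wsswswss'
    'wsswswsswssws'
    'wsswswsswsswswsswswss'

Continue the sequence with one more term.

wsswswsswsswswsswswsswsswswsswssws

This is a Fibonacci-style word recurrence s(k) = s(k−1)·s(k−2): e.g. ws·s = wss.
So term 8 is wsswswsswsswswsswswss·wsswswsswssws.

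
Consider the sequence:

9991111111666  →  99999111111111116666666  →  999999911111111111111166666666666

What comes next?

Term n consists of 2n+1 9's, followed by 4n+3 1's, followed by 4n-1 6's (n = 1, 2, …).
Setting n = 4 gives 9, 19, 15 characters in each block.

9999999991111111111111111111666666666666666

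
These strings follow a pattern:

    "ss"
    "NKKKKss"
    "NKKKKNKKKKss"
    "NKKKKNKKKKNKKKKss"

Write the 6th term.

Each term is the previous one with NKKKK prepended.
From NKKKKNKKKKNKKKKss, 2 further steps: NKKKKNKKKKNKKKKss → NKKKKNKKKKNKKKKNKKKKss → (answer).

NKKKKNKKKKNKKKKNKKKKNKKKKss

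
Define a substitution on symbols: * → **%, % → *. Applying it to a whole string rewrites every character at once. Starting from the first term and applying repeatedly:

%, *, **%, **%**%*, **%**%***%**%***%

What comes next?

**%**%***%**%***%**%**%***%**%***%**%**%*

Applying the rule to each of the 17 symbols of **%**%***%**%***% gives the pieces **% **% * **% **% * **% **% **% * **% **% * **% **% **% *, which concatenate to the answer.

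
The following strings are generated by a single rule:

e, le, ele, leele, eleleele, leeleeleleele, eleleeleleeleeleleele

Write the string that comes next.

This is a Fibonacci-style word recurrence s(k) = s(k−2)·s(k−1): e.g. e·le = ele.
The next term joins leeleeleleele and eleleeleleeleeleleele.

leeleeleleeleeleleeleleeleeleleele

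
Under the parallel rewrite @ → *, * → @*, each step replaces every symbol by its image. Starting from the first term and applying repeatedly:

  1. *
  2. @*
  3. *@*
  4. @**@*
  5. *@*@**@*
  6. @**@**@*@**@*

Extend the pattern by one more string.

Rewriting the 13 symbols of @**@**@*@**@* one by one yields * @* @* * @* @* * @* * @* @* * @*; concatenated:

*@*@**@*@**@**@*@**@*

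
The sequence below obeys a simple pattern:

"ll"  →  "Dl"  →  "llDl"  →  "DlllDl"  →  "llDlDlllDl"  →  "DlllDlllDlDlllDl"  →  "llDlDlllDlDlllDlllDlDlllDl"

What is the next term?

This is a Fibonacci-style word recurrence s(k) = s(k−2)·s(k−1): e.g. ll·Dl = llDl.
So term 8 is DlllDlllDlDlllDl·llDlDlllDlDlllDlllDlDlllDl.

DlllDlllDlDlllDlllDlDlllDlDlllDlllDlDlllDl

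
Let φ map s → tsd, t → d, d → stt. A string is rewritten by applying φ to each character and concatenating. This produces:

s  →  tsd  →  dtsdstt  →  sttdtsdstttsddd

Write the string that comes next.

tsdddsttdtsdstttsddddtsdsttsttstt

Replace each of the 15 characters of sttdtsdstttsddd in place — tsd d d stt d tsd stt tsd d d d tsd stt stt stt — and concatenate.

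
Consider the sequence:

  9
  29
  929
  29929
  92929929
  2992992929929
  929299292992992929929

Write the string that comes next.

2992992929929929299292992992929929

This is a Fibonacci-style word recurrence s(k) = s(k−2)·s(k−1): e.g. 9·29 = 929.
So term 8 is 2992992929929·929299292992992929929.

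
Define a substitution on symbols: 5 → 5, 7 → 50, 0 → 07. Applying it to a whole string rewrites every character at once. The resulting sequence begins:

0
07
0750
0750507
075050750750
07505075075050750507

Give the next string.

Applying the rule to each of the 20 symbols of 07505075075050750507 gives the pieces 07 50 5 07 5 07 50 5 07 50 5 07 5 07 50 5 07 5 07 50, which concatenate to the answer.

075050750750507505075075050750750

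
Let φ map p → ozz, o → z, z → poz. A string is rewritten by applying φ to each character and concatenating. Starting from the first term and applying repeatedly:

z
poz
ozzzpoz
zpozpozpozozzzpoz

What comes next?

pozozzzpozozzzpozozzzpozzpozpozpozozzzpoz

φ(zpozpozpozozzzpoz) expands symbol-by-symbol to poz ozz z poz ozz z poz ozz z poz z poz poz poz ozz z poz; joining the 17 pieces gives the next term.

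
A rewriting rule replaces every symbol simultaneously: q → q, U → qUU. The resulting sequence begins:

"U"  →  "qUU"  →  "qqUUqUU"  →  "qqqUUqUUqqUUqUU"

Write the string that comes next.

φ(qqqUUqUUqqUUqUU) expands symbol-by-symbol to q q q qUU qUU q qUU qUU q q qUU qUU q qUU qUU; joining the 15 pieces gives the next term.

qqqqUUqUUqqUUqUUqqqUUqUUqqUUqUU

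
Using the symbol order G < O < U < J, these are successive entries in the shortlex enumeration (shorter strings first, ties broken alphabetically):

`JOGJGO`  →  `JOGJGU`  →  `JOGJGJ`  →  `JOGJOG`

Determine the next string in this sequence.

JOGJOO

The successor of JOGJOG increments the rightmost position that isn't already J and resets every position after it to G.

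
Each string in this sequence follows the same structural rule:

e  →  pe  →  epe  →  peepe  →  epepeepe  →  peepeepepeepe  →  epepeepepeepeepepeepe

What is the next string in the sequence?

From term 3 onward, concatenate the second-to-last term with the last: e·pe = epe, pe·epe = peepe, …
So term 8 is peepeepepeepe·epepeepepeepeepepeepe.

peepeepepeepeepepeepepeepeepepeepe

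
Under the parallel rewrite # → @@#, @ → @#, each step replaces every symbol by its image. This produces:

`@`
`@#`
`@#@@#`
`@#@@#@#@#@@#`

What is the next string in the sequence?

Apply φ to @#@@#@#@#@@# symbol by symbol: @→@#, #→@@#, @→@#, @→@#, #→@@#, @→@#, #→@@#, @→@#, #→@@#, @→@#, @→@#, #→@@#; joined: @# @@# @# @# @@# @# @@# @# @@# @# @# @@#.

@#@@#@#@#@@#@#@@#@#@@#@#@#@@#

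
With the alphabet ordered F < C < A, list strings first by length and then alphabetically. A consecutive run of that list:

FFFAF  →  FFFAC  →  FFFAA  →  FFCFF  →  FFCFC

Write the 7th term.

FFCCF

Stepping forward 2 times from FFCFC: FFCFC → FFCFA, then the target.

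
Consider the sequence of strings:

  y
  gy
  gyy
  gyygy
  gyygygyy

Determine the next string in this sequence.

gyygygyygyygy

Each term (from the third on) is the previous term followed by the one before it: term 3 = gy·y = gyy.
So term 6 is gyygygyy·gyygy.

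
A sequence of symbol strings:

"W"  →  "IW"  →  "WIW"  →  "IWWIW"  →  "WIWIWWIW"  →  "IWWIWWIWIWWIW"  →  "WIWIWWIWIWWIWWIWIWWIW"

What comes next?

IWWIWWIWIWWIWWIWIWWIWIWWIWWIWIWWIW

This is a Fibonacci-style word recurrence s(k) = s(k−2)·s(k−1): e.g. W·IW = WIW.
So term 8 is IWWIWWIWIWWIW·WIWIWWIWIWWIWWIWIWWIW.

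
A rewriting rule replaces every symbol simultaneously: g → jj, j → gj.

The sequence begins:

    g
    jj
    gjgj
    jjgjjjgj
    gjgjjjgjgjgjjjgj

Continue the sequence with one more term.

Replace each of the 16 characters of gjgjjjgjgjgjjjgj in place — jj gj jj gj gj gj jj gj jj gj jj gj gj gj jj gj — and concatenate.

jjgjjjgjgjgjjjgjjjgjjjgjgjgjjjgj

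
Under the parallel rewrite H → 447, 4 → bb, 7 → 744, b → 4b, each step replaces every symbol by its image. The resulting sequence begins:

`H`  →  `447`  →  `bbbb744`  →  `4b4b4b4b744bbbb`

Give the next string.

bb4bbb4bbb4bbb4b744bbbb4b4b4b4b

Applying the rule to each of the 15 symbols of 4b4b4b4b744bbbb gives the pieces bb 4b bb 4b bb 4b bb 4b 744 bb bb 4b 4b 4b 4b, which concatenate to the answer.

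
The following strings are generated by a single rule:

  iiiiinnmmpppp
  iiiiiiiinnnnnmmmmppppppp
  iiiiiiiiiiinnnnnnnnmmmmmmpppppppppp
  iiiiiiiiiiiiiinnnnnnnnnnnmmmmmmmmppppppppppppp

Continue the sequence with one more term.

iiiiiiiiiiiiiiiiinnnnnnnnnnnnnnmmmmmmmmmmpppppppppppppppp

Term n consists of 3n+2 i's, followed by 3n-1 n's, followed by 2n m's, followed by 3n+1 p's (n = 1, 2, …).
Setting n = 5 gives 17, 14, 10, 16 characters in each block.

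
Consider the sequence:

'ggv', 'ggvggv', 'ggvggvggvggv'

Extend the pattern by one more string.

ggvggvggvggvggvggvggvggv

s(k+1) = s(k)·s(k) — each term doubles the last.
So the next term is two copies of ggvggvggvggv.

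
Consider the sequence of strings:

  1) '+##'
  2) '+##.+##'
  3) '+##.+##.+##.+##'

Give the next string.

s(k+1) = s(k)·.·s(k) — each term doubles the last with '.' between the halves.
One more doubling of +##.+##.+##.+## gives the answer.

+##.+##.+##.+##.+##.+##.+##.+##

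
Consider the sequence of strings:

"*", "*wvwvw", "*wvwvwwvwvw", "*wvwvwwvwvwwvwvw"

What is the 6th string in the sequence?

Every step adds wvwvw to the end: s(k+1) = s(k)·wvwvw.
From *wvwvwwvwvwwvwvw, 2 further steps: *wvwvwwvwvwwvwvw → *wvwvwwvwvwwvwvwwvwvw → (answer).

*wvwvwwvwvwwvwvwwvwvwwvwvw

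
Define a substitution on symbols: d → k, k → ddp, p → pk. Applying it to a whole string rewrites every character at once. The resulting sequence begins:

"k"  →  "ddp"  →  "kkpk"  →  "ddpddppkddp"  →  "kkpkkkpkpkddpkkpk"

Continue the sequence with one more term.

ddpddppkddpddpddppkddppkddpkkpkddpddppkddp

Replace each of the 17 characters of kkpkkkpkpkddpkkpk in place — ddp ddp pk ddp ddp ddp pk ddp pk ddp k k pk ddp ddp pk ddp — and concatenate.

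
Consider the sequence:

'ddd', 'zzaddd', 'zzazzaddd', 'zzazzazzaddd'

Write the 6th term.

zzazzazzazzazzaddd

Every step adds zza at the front: s(k+1) = zza·s(k).
From zzazzazzaddd, 2 further steps: zzazzazzaddd → zzazzazzazzaddd → (answer).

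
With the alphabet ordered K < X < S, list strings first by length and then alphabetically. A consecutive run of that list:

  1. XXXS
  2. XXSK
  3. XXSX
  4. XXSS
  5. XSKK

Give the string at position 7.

XSKS

Stepping forward 2 times from XSKK: XSKK → XSKX, then the target.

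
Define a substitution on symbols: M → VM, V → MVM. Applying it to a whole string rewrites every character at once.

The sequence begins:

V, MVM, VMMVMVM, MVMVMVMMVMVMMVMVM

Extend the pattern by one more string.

φ(MVMVMVMMVMVMMVMVM) expands symbol-by-symbol to VM MVM VM MVM VM MVM VM VM MVM VM MVM VM VM MVM VM MVM VM; joining the 17 pieces gives the next term.

VMMVMVMMVMVMMVMVMVMMVMVMMVMVMVMMVMVMMVMVM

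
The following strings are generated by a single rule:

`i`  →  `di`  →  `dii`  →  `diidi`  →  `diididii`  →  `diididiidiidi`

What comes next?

This is a Fibonacci-style word recurrence s(k) = s(k−1)·s(k−2): e.g. di·i = dii.
So term 7 is diididiidiidi·diididii.

diididiidiididiididii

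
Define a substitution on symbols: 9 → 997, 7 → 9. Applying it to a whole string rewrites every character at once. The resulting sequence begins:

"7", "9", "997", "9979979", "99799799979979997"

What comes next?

99799799979979997997997999799799979979979

Replace each of the 17 characters of 99799799979979997 in place — 997 997 9 997 997 9 997 997 997 9 997 997 9 997 997 997 9 — and concatenate.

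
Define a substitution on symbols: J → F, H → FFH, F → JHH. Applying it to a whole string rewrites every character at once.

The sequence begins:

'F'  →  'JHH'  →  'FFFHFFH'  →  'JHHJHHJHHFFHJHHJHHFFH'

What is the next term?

φ(JHHJHHJHHFFHJHHJHHFFH) expands symbol-by-symbol to F FFH FFH F FFH FFH F FFH FFH JHH JHH FFH F FFH FFH F FFH FFH JHH JHH FFH; joining the 21 pieces gives the next term.

FFFHFFHFFFHFFHFFFHFFHJHHJHHFFHFFFHFFHFFFHFFHJHHJHHFFH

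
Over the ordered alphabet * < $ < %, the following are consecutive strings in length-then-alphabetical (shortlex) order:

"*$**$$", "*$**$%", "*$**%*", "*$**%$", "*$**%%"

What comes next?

The successor of *$**%% increments the rightmost position that isn't already % and resets every position after it to *.

*$*$**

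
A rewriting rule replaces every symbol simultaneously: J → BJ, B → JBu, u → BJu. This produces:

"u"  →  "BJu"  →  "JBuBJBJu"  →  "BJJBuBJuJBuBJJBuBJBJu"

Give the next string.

Applying the rule to each of the 21 symbols of BJJBuBJuJBuBJJBuBJBJu gives the pieces JBu BJ BJ JBu BJu JBu BJ BJu BJ JBu BJu JBu BJ BJ JBu BJu JBu BJ JBu BJ BJu, which concatenate to the answer.

JBuBJBJJBuBJuJBuBJBJuBJJBuBJuJBuBJBJJBuBJuJBuBJJBuBJBJu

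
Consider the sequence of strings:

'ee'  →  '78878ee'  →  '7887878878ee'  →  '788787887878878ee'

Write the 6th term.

7887878878788787887878878ee

Each term is the previous one with 78878 prepended.
From 788787887878878ee, 2 further steps: 788787887878878ee → 78878788787887878878ee → (answer).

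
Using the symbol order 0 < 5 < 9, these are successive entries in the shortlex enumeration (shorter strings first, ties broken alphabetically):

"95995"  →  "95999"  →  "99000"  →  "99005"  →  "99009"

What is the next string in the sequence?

99050

The successor of 99009 increments the rightmost position that isn't already 9 and resets every position after it to 0.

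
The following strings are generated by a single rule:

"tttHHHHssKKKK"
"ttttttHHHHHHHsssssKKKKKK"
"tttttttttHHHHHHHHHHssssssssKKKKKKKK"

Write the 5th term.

The n-th term is 3n t's then 3n+1 H's then 3n-1 s's then 2n+2 K's (n = 1, 2, …).
For term 5, n = 5, so the run lengths are 15, 16, 14, 12.

tttttttttttttttHHHHHHHHHHHHHHHHssssssssssssssKKKKKKKKKKKK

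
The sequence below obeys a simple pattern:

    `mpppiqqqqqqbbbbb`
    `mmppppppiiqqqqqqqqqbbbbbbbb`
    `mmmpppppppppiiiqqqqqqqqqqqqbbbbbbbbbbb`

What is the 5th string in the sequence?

The n-th term is n m's then 3n p's then n i's then 3n+3 q's then 3n+2 b's (n = 1, 2, …).
For term 5, n = 5, so the run lengths are 5, 15, 5, 18, 17.

mmmmmpppppppppppppppiiiiiqqqqqqqqqqqqqqqqqqbbbbbbbbbbbbbbbbb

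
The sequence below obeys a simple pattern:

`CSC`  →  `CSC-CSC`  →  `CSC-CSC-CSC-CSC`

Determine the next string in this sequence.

Every step duplicates the string with '-' between the halves.
So the next term is two copies of CSC-CSC-CSC-CSC with '-' between the halves.

CSC-CSC-CSC-CSC-CSC-CSC-CSC-CSC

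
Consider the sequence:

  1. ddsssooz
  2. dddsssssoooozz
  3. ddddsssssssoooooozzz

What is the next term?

Each string has the form d^{n+1} s^{2n+1} o^{2n} z^{n} (n = 1, 2, …).
At n = 4 the blocks have lengths 5, 9, 8, 4.

dddddsssssssssoooooooozzzz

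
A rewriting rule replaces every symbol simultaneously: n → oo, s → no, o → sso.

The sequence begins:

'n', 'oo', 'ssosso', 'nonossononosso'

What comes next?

Rewriting the 14 symbols of nonossononosso one by one yields oo sso oo sso no no sso oo sso oo sso no no sso; concatenated:

oossooossononossooossooossononosso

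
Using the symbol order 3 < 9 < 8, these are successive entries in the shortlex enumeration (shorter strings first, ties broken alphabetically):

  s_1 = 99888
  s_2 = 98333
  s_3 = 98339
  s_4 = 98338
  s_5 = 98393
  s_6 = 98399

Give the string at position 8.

Stepping forward 2 times from 98399: 98399 → 98398, then the target.

98383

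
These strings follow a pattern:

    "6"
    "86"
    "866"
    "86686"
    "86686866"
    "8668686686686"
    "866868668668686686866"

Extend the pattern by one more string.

8668686686686866868668668686686686

This is a Fibonacci-style word recurrence s(k) = s(k−1)·s(k−2): e.g. 86·6 = 866.
The next term joins 866868668668686686866 and 8668686686686.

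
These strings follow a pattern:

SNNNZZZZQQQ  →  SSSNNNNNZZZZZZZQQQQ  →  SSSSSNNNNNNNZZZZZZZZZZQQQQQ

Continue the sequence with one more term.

Term n consists of 2n-1 S's, followed by 2n+1 N's, followed by 3n+1 Z's, followed by n+2 Q's (n = 1, 2, …).
For the next term, n = 4, so the run lengths are 7, 9, 13, 6.

SSSSSSSNNNNNNNNNZZZZZZZZZZZZZQQQQQQ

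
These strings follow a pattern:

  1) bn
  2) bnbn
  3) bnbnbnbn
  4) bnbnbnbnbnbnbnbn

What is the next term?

Every step duplicates the string.
Doubling bnbnbnbnbnbnbnbn:

bnbnbnbnbnbnbnbnbnbnbnbnbnbnbnbn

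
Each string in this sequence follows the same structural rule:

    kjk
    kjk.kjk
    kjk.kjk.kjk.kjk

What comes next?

Every step duplicates the string with '.' between the halves.
Doubling kjk.kjk.kjk.kjk with '.' between the halves:

kjk.kjk.kjk.kjk.kjk.kjk.kjk.kjk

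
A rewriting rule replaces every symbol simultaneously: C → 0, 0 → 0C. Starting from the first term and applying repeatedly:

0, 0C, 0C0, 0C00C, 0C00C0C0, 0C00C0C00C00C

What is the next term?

Applying the rule to each of the 13 symbols of 0C00C0C00C00C gives the pieces 0C 0 0C 0C 0 0C 0 0C 0C 0 0C 0C 0, which concatenate to the answer.

0C00C0C00C00C0C00C0C0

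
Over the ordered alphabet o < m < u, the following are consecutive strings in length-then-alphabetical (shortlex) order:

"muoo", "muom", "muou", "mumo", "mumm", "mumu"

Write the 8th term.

Advancing 2 positions from mumu through mumu → muuo reaches term 8.

muum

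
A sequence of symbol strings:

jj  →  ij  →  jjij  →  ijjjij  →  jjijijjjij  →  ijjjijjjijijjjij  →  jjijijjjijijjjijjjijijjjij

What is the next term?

Each term (from the third on) is the two preceding terms concatenated in order: term 3 = jj·ij = jjij.
So term 8 is ijjjijjjijijjjij·jjijijjjijijjjijjjijijjjij.

ijjjijjjijijjjijjjijijjjijijjjijjjijijjjij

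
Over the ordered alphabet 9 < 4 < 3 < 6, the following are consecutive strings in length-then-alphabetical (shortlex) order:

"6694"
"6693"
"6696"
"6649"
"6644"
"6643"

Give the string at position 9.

6634

Advancing 3 positions from 6643 through 6643 → 6646 → 6639 reaches term 9.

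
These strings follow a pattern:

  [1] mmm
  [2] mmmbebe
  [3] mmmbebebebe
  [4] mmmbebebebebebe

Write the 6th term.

The strings grow by a fixed suffix bebe each time.
From mmmbebebebebebe, 2 further steps: mmmbebebebebebe → mmmbebebebebebebebe → (answer).

mmmbebebebebebebebebebe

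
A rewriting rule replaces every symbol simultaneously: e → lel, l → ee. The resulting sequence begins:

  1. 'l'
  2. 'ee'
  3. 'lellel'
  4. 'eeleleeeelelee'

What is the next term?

φ(eeleleeeelelee) expands symbol-by-symbol to lel lel ee lel ee lel lel lel lel ee lel ee lel lel; joining the 14 pieces gives the next term.

lelleleeleleelellellelleleeleleelellel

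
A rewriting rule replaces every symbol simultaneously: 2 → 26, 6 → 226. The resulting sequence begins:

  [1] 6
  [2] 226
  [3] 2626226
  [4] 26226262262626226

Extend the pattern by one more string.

Rewriting the 17 symbols of 26226262262626226 one by one yields 26 226 26 26 226 26 226 26 26 226 26 226 26 226 26 26 226; concatenated:

26226262622626226262622626226262262626226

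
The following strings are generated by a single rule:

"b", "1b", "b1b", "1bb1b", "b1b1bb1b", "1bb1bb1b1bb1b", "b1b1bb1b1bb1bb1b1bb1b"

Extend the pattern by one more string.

Each term (from the third on) is the two preceding terms concatenated in order: term 3 = b·1b = b1b.
So term 8 is 1bb1bb1b1bb1b·b1b1bb1b1bb1bb1b1bb1b.

1bb1bb1b1bb1bb1b1bb1b1bb1bb1b1bb1b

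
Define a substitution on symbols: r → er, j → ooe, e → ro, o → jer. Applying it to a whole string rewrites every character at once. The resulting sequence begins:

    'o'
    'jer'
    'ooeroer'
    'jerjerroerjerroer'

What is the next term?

ooeroerooeroererjerroerooeroererjerroer

φ(jerjerroerjerroer) expands symbol-by-symbol to ooe ro er ooe ro er er jer ro er ooe ro er er jer ro er; joining the 17 pieces gives the next term.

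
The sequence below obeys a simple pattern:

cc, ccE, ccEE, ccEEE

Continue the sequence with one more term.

ccEEEE

The strings grow by a fixed suffix E each time.
One more step from ccEEE gives the answer.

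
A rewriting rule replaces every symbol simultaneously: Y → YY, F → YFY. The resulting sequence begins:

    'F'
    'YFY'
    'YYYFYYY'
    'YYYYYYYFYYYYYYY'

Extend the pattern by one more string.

Rewriting the 15 symbols of YYYYYYYFYYYYYYY one by one yields YY YY YY YY YY YY YY YFY YY YY YY YY YY YY YY; concatenated:

YYYYYYYYYYYYYYYFYYYYYYYYYYYYYYY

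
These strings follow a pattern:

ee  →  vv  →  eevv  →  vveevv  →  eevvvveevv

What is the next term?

vveevveevvvveevv

This is a Fibonacci-style word recurrence s(k) = s(k−2)·s(k−1): e.g. ee·vv = eevv.
Continuing: vveevv · eevvvveevv gives term 6.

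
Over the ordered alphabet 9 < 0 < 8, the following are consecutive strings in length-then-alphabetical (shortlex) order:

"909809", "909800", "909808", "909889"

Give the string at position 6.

909888

Advancing 2 positions from 909889 through 909889 → 909880 reaches term 6.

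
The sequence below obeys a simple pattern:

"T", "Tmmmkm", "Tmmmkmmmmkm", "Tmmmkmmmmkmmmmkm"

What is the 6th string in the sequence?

Every step adds mmmkm to the end: s(k+1) = s(k)·mmmkm.
From Tmmmkmmmmkmmmmkm, 2 further steps: Tmmmkmmmmkmmmmkm → Tmmmkmmmmkmmmmkmmmmkm → (answer).

Tmmmkmmmmkmmmmkmmmmkmmmmkm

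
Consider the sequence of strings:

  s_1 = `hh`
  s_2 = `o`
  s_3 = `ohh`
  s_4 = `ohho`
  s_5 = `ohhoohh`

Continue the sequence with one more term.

ohhoohhohho

From term 3 onward, concatenate the last term with the second-to-last: o·hh = ohh, ohh·o = ohho, …
So term 6 is ohhoohh·ohho.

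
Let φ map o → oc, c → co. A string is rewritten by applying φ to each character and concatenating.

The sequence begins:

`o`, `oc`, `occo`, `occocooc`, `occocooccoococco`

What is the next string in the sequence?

Rewriting the 16 symbols of occocooccoococco one by one yields oc co co oc co oc oc co co oc oc co oc co co oc; concatenated:

occocooccoococcocoococcooccocooc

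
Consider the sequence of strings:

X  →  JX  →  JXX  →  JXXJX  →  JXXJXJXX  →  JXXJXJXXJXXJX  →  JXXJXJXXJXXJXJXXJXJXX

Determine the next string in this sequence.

This is a Fibonacci-style word recurrence s(k) = s(k−1)·s(k−2): e.g. JX·X = JXX.
So term 8 is JXXJXJXXJXXJXJXXJXJXX·JXXJXJXXJXXJX.

JXXJXJXXJXXJXJXXJXJXXJXXJXJXXJXXJX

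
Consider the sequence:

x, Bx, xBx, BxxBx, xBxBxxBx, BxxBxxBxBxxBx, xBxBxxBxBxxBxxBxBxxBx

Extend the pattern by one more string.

This is a Fibonacci-style word recurrence s(k) = s(k−2)·s(k−1): e.g. x·Bx = xBx.
The next term joins BxxBxxBxBxxBx and xBxBxxBxBxxBxxBxBxxBx.

BxxBxxBxBxxBxxBxBxxBxBxxBxxBxBxxBx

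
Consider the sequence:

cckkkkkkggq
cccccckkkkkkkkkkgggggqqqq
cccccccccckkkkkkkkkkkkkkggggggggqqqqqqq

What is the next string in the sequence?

Reading off run lengths: c runs 2, 6, 10; k runs 6, 10, 14; g runs 2, 5, 8; q runs 1, 4, 7 — each is linear in n (n = 1, 2, …).
At n = 4 the blocks have lengths 14, 18, 11, 10.

cccccccccccccckkkkkkkkkkkkkkkkkkgggggggggggqqqqqqqqqq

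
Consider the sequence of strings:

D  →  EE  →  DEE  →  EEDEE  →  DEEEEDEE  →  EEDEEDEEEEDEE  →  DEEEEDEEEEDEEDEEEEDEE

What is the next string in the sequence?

EEDEEDEEEEDEEDEEEEDEEEEDEEDEEEEDEE

This is a Fibonacci-style word recurrence s(k) = s(k−2)·s(k−1): e.g. D·EE = DEE.
Continuing: EEDEEDEEEEDEE · DEEEEDEEEEDEEDEEEEDEE gives term 8.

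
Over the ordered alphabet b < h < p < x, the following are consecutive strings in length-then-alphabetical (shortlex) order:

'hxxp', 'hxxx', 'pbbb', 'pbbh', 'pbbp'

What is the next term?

Treat pbbp as a base-4 numeral over the given alphabet and add one, carrying through any trailing x's.

pbbx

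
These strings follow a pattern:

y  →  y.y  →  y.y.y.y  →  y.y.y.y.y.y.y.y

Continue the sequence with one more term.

y.y.y.y.y.y.y.y.y.y.y.y.y.y.y.y

Each string is two copies of the previous one joined by '.'.
So the next term is two copies of y.y.y.y.y.y.y.y with '.' between the halves.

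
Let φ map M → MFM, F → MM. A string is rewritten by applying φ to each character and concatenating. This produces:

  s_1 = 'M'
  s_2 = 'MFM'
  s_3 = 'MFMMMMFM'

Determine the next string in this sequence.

Rewriting each symbol of MFMMMMFM: M→MFM, F→MM, M→MFM, M→MFM, M→MFM, M→MFM, F→MM, M→MFM, which concatenates to MFM MM MFM MFM MFM MFM MM MFM.

MFMMMMFMMFMMFMMFMMMMFM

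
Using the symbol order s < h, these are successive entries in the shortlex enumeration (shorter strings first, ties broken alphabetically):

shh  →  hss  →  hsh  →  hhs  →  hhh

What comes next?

ssss

After hhh the length-3 strings are exhausted; the first length-4 string is 4 copies of s.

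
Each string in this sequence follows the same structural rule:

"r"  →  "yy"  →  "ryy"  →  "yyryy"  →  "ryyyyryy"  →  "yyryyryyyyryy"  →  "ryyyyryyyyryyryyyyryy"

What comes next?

From term 3 onward, concatenate the second-to-last term with the last: r·yy = ryy, yy·ryy = yyryy, …
So term 8 is yyryyryyyyryy·ryyyyryyyyryyryyyyryy.

yyryyryyyyryyryyyyryyyyryyryyyyryy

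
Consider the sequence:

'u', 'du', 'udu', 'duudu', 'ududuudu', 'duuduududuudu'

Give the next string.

This is a Fibonacci-style word recurrence s(k) = s(k−2)·s(k−1): e.g. u·du = udu.
So term 7 is ududuudu·duuduududuudu.

ududuududuuduududuudu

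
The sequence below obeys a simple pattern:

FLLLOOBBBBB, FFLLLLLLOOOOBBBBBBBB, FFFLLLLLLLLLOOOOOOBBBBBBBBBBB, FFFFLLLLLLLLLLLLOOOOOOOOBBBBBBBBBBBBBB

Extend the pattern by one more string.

FFFFFLLLLLLLLLLLLLLLOOOOOOOOOOBBBBBBBBBBBBBBBBB

Reading off run lengths: F runs 1, 2, 3, 4; L runs 3, 6, 9, 12; O runs 2, 4, 6, 8; B runs 5, 8, 11, 14 — each is linear in n (n = 1, 2, …).
Setting n = 5 gives 5, 15, 10, 17 characters in each block.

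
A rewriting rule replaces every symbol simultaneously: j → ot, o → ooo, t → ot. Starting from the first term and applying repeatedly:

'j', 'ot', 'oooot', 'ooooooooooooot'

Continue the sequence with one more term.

oooooooooooooooooooooooooooooooooooooooot

Replace each of the 14 characters of ooooooooooooot in place — ooo ooo ooo ooo ooo ooo ooo ooo ooo ooo ooo ooo ooo ot — and concatenate.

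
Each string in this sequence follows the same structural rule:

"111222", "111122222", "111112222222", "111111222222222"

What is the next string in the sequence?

Reading off run lengths: 1 runs 3, 4, 5, 6; 2 runs 3, 5, 7, 9 — each is linear in n, where the shown terms are n = 2, 3, 4, 5.
For the next term, n = 6, so the run lengths are 7, 11.

111111122222222222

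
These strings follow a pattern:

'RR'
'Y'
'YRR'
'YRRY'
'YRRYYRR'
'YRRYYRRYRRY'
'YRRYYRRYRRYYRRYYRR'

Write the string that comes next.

This is a Fibonacci-style word recurrence s(k) = s(k−1)·s(k−2): e.g. Y·RR = YRR.
The next term joins YRRYYRRYRRYYRRYYRR and YRRYYRRYRRY.

YRRYYRRYRRYYRRYYRRYRRYYRRYRRY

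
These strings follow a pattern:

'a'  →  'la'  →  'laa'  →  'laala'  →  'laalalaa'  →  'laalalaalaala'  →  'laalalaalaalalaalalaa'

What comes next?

Each term (from the third on) is the previous term followed by the one before it: term 3 = la·a = laa.
The next term joins laalalaalaalalaalalaa and laalalaalaala.

laalalaalaalalaalalaalaalalaalaala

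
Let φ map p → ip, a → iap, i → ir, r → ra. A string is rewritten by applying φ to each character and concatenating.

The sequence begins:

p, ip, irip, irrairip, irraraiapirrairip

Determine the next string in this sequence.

Rewriting the 17 symbols of irraraiapirrairip one by one yields ir ra ra iap ra iap ir iap ip ir ra ra iap ir ra ir ip; concatenated:

irraraiapraiapiriapipirraraiapirrairip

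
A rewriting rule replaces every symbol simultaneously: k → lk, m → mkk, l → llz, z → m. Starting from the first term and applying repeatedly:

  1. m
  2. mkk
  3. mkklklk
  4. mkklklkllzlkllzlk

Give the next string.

Applying the rule to each of the 17 symbols of mkklklkllzlkllzlk gives the pieces mkk lk lk llz lk llz lk llz llz m llz lk llz llz m llz lk, which concatenate to the answer.

mkklklkllzlkllzlkllzllzmllzlkllzllzmllzlk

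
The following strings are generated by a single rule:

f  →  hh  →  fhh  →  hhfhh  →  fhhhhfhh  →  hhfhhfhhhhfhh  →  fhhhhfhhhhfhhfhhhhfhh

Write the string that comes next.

Each term (from the third on) is the two preceding terms concatenated in order: term 3 = f·hh = fhh.
So term 8 is hhfhhfhhhhfhh·fhhhhfhhhhfhhfhhhhfhh.

hhfhhfhhhhfhhfhhhhfhhhhfhhfhhhhfhh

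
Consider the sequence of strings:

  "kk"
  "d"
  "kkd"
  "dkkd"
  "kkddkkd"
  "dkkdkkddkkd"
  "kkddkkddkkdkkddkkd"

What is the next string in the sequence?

Each term (from the third on) is the two preceding terms concatenated in order: term 3 = kk·d = kkd.
The next term joins dkkdkkddkkd and kkddkkddkkdkkddkkd.

dkkdkkddkkdkkddkkddkkdkkddkkd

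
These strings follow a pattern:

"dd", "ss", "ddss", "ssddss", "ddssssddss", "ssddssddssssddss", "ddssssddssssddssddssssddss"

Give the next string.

Each term (from the third on) is the two preceding terms concatenated in order: term 3 = dd·ss = ddss.
Continuing: ssddssddssssddss · ddssssddssssddssddssssddss gives term 8.

ssddssddssssddssddssssddssssddssddssssddss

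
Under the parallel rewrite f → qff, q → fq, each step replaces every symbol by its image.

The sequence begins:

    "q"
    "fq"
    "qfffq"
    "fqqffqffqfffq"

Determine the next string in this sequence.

qfffqfqqffqfffqqffqfffqqffqffqfffq

Replace each of the 13 characters of fqqffqffqfffq in place — qff fq fq qff qff fq qff qff fq qff qff qff fq — and concatenate.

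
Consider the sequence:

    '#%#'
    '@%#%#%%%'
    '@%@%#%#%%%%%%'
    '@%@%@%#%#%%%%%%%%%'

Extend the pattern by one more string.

@%@%@%@%#%#%%%%%%%%%%%%

s(k+1) = @%·s(k)·%%%, so each term gains @% as a prefix and %%% as a suffix.
So the next term is @%·@%@%@%#%#%%%%%%%%%·%%%.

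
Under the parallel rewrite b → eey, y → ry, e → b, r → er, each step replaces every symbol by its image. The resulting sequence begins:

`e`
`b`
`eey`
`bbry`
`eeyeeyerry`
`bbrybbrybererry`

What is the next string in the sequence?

eeyeeyerryeeyeeyerryeeyberbererry

Applying the rule to each of the 15 symbols of bbrybbrybererry gives the pieces eey eey er ry eey eey er ry eey b er b er er ry, which concatenate to the answer.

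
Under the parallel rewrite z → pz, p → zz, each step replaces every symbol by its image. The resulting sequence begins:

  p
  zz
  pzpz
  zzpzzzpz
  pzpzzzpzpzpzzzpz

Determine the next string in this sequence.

zzpzzzpzpzpzzzpzzzpzzzpzpzpzzzpz

φ(pzpzzzpzpzpzzzpz) expands symbol-by-symbol to zz pz zz pz pz pz zz pz zz pz zz pz pz pz zz pz; joining the 16 pieces gives the next term.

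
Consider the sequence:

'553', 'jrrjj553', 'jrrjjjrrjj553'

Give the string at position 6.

jrrjjjrrjjjrrjjjrrjjjrrjj553

Each term is the previous one with jrrjj prepended.
From jrrjjjrrjj553, 3 further steps: jrrjjjrrjj553 → jrrjjjrrjjjrrjj553 → jrrjjjrrjjjrrjjjrrjj553 → (answer).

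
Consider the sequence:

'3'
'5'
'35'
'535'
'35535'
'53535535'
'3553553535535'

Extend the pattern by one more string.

Each term (from the third on) is the two preceding terms concatenated in order: term 3 = 3·5 = 35.
The next term joins 53535535 and 3553553535535.

535355353553553535535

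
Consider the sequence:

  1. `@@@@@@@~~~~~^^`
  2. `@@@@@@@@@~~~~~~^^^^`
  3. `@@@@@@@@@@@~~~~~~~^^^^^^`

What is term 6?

The n-th term is 2n+3 @'s then n+3 ~'s then 2n-2 ^'s, where the shown terms are n = 2, 3, 4.
Setting n = 7 gives 17, 10, 12 characters in each block.

@@@@@@@@@@@@@@@@@~~~~~~~~~~^^^^^^^^^^^^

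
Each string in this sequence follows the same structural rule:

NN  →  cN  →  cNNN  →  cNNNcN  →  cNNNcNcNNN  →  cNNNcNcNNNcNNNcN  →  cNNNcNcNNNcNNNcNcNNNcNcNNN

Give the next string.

Each term (from the third on) is the previous term followed by the one before it: term 3 = cN·NN = cNNN.
The next term joins cNNNcNcNNNcNNNcNcNNNcNcNNN and cNNNcNcNNNcNNNcN.

cNNNcNcNNNcNNNcNcNNNcNcNNNcNNNcNcNNNcNNNcN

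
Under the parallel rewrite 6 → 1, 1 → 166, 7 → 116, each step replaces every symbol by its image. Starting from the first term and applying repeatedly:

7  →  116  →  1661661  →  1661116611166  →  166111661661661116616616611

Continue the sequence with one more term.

16611166166166111661116611166166166111661116611166166

Applying the rule to each of the 27 symbols of 166111661661661116616616611 gives the pieces 166 1 1 166 166 166 1 1 166 1 1 166 1 1 166 166 166 1 1 166 1 1 166 1 1 166 166, which concatenate to the answer.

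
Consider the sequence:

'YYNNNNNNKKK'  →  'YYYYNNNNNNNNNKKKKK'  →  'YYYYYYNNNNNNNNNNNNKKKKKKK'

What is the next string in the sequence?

YYYYYYYYNNNNNNNNNNNNNNNKKKKKKKKK

The n-th term is 2n-2 Y's then 3n N's then 2n-1 K's, where the shown terms are n = 2, 3, 4.
At n = 5 the blocks have lengths 8, 15, 9.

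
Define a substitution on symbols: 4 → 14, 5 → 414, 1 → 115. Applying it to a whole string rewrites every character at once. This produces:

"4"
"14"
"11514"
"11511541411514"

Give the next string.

Rewriting the 14 symbols of 11511541411514 one by one yields 115 115 414 115 115 414 14 115 14 115 115 414 115 14; concatenated:

115115414115115414141151411511541411514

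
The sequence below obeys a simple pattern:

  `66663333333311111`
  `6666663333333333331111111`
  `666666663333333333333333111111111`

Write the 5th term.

The n-th term is 2n 6's then 4n 3's then 2n+1 1's, where the shown terms are n = 2, 3, 4.
Setting n = 6 gives 12, 24, 13 characters in each block.

6666666666663333333333333333333333331111111111111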